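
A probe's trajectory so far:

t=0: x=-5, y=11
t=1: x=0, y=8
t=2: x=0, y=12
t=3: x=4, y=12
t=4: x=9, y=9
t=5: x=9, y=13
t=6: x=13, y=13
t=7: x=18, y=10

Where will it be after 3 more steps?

x=27, y=11

The moves between consecutive positions are (+5,-3), (+0,+4), (+4,+0), (+5,-3), (+0,+4), (+4,+0), (+5,-3); they repeat the 3-cycle [(+5,-3), (+0,+4), (+4,+0)].
step 8: apply (+0,+4) → x=18, y=14
step 9: apply (+4,+0) → x=22, y=14
step 10: apply (+5,-3) → x=27, y=11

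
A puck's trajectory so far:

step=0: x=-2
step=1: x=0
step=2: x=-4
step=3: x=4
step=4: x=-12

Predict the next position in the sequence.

Step-to-step displacements: +2, -4, +8, -16; each is -2× the previous.
step 5: -12 + 32 → x=20

x=20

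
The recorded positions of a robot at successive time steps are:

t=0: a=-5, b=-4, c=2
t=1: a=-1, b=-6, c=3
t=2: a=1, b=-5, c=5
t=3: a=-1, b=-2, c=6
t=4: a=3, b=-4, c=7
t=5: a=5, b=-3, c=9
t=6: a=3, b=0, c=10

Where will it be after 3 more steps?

a=7, b=2, c=14

Differencing gives (+4, -2, +1), (+2, +1, +2), (-2, +3, +1), (+4, -2, +1), (+2, +1, +2), (-2, +3, +1). This is the pattern (+4, -2, +1), (+2, +1, +2), (-2, +3, +1) repeated.
step 7: apply (+4, -2, +1) → a=7, b=-2, c=11
step 8: apply (+2, +1, +2) → a=9, b=-1, c=13
step 9: apply (-2, +3, +1) → a=7, b=2, c=14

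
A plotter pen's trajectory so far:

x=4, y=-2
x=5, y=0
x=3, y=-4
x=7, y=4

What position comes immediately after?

Step-to-step displacements: (+1, +2), (-2, -4), (+4, +8); each is -2× the previous.
step 4: x=7, y=4 + (-8, -16) → x=-1, y=-12

x=-1, y=-12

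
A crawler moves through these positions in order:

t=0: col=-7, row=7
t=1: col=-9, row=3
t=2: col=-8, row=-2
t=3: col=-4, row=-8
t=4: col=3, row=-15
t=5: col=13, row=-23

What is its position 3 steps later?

col=61, row=-53

Successive displacements: (-2, -4), (+1, -5), (+4, -6), (+7, -7), (+10, -8) — each changes by (+3, -1).
step 6: col=13, row=-23 + (+13, -9) → col=26, row=-32
step 7: col=26, row=-32 + (+16, -10) → col=42, row=-42
step 8: col=42, row=-42 + (+19, -11) → col=61, row=-53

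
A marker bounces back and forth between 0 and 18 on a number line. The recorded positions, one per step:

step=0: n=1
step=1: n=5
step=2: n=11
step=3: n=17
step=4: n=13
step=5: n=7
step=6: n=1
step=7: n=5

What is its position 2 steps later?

The value travels 6 per step and bounces off the walls at 0 and 18.
  step 8: 5 → 11
  step 9: 11 → 17

n=17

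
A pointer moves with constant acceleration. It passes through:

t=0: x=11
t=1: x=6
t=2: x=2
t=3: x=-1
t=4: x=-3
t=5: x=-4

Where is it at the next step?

x=-4

First differences are -5, -4, -3, -2, -1; their common second difference is +1 (constant acceleration).
step 6: -4 + 0 → x=-4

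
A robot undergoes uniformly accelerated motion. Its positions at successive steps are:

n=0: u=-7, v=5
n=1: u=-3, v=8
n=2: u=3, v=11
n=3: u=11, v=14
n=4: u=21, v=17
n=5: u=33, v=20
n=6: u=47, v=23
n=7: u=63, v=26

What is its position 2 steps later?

u=101, v=32

First differences are (+4, +3), (+6, +3), (+8, +3), (+10, +3), (+12, +3), (+14, +3), (+16, +3); their common second difference is (+2, +0) (constant acceleration).
step 8: u=63, v=26 + (+18, +3) → u=81, v=29
step 9: u=81, v=29 + (+20, +3) → u=101, v=32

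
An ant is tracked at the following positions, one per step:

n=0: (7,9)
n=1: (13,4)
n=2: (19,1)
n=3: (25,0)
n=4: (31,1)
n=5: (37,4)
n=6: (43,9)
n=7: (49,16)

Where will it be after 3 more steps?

Successive displacements: (+6,-5), (+6,-3), (+6,-1), (+6,+1), (+6,+3), (+6,+5), (+6,+7) — each changes by (+0,+2).
step 8: (49,16) + (+6,+9) → (55,25)
step 9: (55,25) + (+6,+11) → (61,36)
step 10: (61,36) + (+6,+13) → (67,49)

(67,49)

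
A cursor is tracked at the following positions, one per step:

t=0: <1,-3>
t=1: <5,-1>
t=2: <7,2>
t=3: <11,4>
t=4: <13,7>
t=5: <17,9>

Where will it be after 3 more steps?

The moves between consecutive positions are <+4,+2>, <+2,+3>, <+4,+2>, <+2,+3>, <+4,+2>; they repeat the 2-cycle [<+4,+2>, <+2,+3>].
step 6: apply <+2,+3> → <19,12>
step 7: apply <+4,+2> → <23,14>
step 8: apply <+2,+3> → <25,17>

<25,17>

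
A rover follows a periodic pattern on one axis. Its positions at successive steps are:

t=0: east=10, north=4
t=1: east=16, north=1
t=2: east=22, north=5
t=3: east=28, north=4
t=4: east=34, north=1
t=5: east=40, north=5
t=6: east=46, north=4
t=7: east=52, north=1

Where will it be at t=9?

The east coordinate changes by +6 each step, so at step 9 it is 10 + 9·(6) = 64.
The north coordinate repeats the cycle [4, 1, 5] with period 3; step 9 mod 3 = 0, giving 4.

east=64, north=4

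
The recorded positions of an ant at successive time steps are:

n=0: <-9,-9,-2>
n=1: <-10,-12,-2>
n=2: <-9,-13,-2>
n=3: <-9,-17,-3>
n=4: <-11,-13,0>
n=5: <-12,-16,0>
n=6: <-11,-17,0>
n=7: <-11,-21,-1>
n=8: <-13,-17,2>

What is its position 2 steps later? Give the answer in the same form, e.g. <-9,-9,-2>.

Step-to-step displacements: <-1,-3,+0>, <+1,-1,+0>, <+0,-4,-1>, <-2,+4,+3>, <-1,-3,+0>, <+1,-1,+0>, <+0,-4,-1>, <-2,+4,+3> — a repeating cycle of length 4.
step 9: apply <-1,-3,+0> → <-14,-20,2>
step 10: apply <+1,-1,+0> → <-13,-21,2>

<-13,-21,2>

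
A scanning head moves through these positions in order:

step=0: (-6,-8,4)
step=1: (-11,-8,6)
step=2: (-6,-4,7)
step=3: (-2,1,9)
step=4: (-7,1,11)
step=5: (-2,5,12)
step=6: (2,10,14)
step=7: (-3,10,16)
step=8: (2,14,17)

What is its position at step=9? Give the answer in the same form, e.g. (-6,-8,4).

Differencing gives (-5,+0,+2), (+5,+4,+1), (+4,+5,+2), (-5,+0,+2), (+5,+4,+1), (+4,+5,+2), (-5,+0,+2), (+5,+4,+1). This is the pattern (-5,+0,+2), (+5,+4,+1), (+4,+5,+2) repeated.
step 9: apply (+4,+5,+2) → (6,19,19)

(6,19,19)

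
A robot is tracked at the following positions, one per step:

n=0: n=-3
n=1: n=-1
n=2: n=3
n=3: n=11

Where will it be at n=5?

The jumps are +2, +4, +8 — a geometric progression with ratio 2.
step 4: 11 + 16 → n=27
step 5: 27 + 32 → n=59

n=59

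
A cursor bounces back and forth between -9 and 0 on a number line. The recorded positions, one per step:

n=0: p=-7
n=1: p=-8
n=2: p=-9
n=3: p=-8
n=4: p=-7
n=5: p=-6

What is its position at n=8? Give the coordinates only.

The value reflects between -9 and 0, moving 1 per step.
  step 6: -6 → -5
  step 7: -5 → -4
  step 8: -4 → -3

p=-3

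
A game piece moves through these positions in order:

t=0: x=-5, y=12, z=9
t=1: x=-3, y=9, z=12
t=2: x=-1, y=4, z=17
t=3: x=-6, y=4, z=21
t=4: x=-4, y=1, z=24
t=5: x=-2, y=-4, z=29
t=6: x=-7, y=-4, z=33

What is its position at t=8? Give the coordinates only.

Differencing gives (+2, -3, +3), (+2, -5, +5), (-5, +0, +4), (+2, -3, +3), (+2, -5, +5), (-5, +0, +4). This is the pattern (+2, -3, +3), (+2, -5, +5), (-5, +0, +4) repeated.
step 7: apply (+2, -3, +3) → x=-5, y=-7, z=36
step 8: apply (+2, -5, +5) → x=-3, y=-12, z=41

x=-3, y=-12, z=41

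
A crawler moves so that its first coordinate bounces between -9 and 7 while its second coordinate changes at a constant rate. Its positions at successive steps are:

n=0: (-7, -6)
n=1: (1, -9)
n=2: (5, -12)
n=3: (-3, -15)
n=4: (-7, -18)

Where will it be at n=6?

(5, -24)

The first coordinate reflects between -9 and 7, moving 8 per step.
  step 5: -7 → 1
  step 6: 1 → 5
The second coordinate changes by -3 each step: at step 6 it is -24.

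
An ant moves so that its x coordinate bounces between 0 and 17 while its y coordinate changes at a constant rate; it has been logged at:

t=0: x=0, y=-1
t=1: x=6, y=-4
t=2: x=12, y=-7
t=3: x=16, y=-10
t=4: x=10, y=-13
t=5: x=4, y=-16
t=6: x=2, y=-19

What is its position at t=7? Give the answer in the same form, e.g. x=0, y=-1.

The x coordinate reflects between 0 and 17, moving 6 per step.
  step 7: 2 → 8
The y coordinate changes by -3 each step: at step 7 it is -22.

x=8, y=-22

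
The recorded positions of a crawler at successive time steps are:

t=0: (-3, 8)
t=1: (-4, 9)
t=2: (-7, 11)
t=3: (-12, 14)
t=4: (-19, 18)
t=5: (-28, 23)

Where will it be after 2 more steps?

(-52, 36)

Taking differences between consecutive positions: (-1, +1), (-3, +2), (-5, +3), (-7, +4), (-9, +5). These grow by (-2, +1) each step.
step 6: (-28, 23) + (-11, +6) → (-39, 29)
step 7: (-39, 29) + (-13, +7) → (-52, 36)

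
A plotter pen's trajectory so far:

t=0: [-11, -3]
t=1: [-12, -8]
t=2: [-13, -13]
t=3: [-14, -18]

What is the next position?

Each step adds [-1, -5] to the position.
step 4: [-14, -18] + [-1, -5] → [-15, -23]

[-15, -23]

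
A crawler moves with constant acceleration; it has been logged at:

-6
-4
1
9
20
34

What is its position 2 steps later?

71

Taking differences between consecutive positions: +2, +5, +8, +11, +14. These grow by +3 each step.
step 6: 34 + 17 → 51
step 7: 51 + 20 → 71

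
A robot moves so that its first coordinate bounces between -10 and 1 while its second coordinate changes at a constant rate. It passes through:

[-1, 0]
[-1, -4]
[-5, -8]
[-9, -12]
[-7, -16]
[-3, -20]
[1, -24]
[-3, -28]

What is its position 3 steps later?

The first coordinate reflects between -10 and 1, moving 4 per step.
  step 8: -3 → -7
  step 9: -7 → -9
  step 10: -9 → -5
The second coordinate changes by -4 each step: at step 10 it is -40.

[-5, -40]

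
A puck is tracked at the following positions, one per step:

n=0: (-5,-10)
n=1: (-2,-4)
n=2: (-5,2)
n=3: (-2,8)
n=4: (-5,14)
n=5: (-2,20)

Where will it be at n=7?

First: cycles through -5, -2 every 2 steps. Step 7 lands at position 1 of the cycle → -2.
Second: linear, +6 per step → 32 at step 7.

(-2,32)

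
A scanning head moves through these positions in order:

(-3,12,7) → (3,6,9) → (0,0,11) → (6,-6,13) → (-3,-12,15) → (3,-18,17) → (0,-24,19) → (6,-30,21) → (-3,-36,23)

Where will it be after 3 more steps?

(6,-54,29)

First: cycles through -3, 3, 0, 6 every 4 steps. Step 11 lands at position 3 of the cycle → 6.
Second: linear, -6 per step → -54 at step 11.
Third: linear, +2 per step → 29 at step 11.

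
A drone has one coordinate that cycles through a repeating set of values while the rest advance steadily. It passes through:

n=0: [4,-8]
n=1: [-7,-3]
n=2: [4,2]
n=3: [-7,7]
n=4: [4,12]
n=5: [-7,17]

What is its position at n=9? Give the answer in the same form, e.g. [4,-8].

[-7,37]

The first coordinate repeats the cycle [4, -7] with period 2; step 9 mod 2 = 1, giving -7.
The second coordinate changes by +5 each step, so at step 9 it is -8 + 9·(5) = 37.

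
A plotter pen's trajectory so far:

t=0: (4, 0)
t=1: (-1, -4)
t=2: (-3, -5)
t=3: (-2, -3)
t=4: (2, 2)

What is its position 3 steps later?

(32, 35)

Successive displacements: (-5, -4), (-2, -1), (+1, +2), (+4, +5) — each changes by (+3, +3).
step 5: (2, 2) + (+7, +8) → (9, 10)
step 6: (9, 10) + (+10, +11) → (19, 21)
step 7: (19, 21) + (+13, +14) → (32, 35)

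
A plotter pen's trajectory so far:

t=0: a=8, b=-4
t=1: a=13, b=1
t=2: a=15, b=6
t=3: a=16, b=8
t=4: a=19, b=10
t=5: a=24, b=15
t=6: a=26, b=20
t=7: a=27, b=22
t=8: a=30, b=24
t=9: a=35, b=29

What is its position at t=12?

Step-to-step displacements: (+5, +5), (+2, +5), (+1, +2), (+3, +2), (+5, +5), (+2, +5), (+1, +2), (+3, +2), (+5, +5) — a repeating cycle of length 4.
step 10: apply (+2, +5) → a=37, b=34
step 11: apply (+1, +2) → a=38, b=36
step 12: apply (+3, +2) → a=41, b=38

a=41, b=38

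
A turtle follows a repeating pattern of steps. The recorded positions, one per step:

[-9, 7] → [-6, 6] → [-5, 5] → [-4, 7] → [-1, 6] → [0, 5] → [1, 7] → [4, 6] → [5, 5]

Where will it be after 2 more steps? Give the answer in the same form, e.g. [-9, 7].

The moves between consecutive positions are [+3, -1], [+1, -1], [+1, +2], [+3, -1], [+1, -1], [+1, +2], [+3, -1], [+1, -1]; they repeat the 3-cycle [[+3, -1], [+1, -1], [+1, +2]].
step 9: apply [+1, +2] → [6, 7]
step 10: apply [+3, -1] → [9, 6]

[9, 6]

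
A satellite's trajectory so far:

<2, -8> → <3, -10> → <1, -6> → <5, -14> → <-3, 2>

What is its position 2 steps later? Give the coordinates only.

<-19, 34>

Consecutive displacements <+1, -2>, <-2, +4>, <+4, -8>, <-8, +16> scale by a factor of -2 each step.
step 5: <-3, 2> + <+16, -32> → <13, -30>
step 6: <13, -30> + <-32, +64> → <-19, 34>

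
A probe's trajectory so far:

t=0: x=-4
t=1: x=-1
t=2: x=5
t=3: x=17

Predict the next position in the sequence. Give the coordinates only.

Consecutive displacements +3, +6, +12 scale by a factor of 2 each step.
step 4: 17 + 24 → x=41

x=41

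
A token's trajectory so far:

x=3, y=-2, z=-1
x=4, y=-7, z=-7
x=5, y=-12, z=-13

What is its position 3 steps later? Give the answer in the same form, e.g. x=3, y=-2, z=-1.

Each step adds (+1, -5, -6) to the position.
step 3: x=5, y=-12, z=-13 + (+1, -5, -6) → x=6, y=-17, z=-19
step 4: x=6, y=-17, z=-19 + (+1, -5, -6) → x=7, y=-22, z=-25
step 5: x=7, y=-22, z=-25 + (+1, -5, -6) → x=8, y=-27, z=-31

x=8, y=-27, z=-31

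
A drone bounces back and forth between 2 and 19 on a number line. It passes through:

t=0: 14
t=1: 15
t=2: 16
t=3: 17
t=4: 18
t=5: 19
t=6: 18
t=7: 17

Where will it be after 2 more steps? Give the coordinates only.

15

The value reflects between 2 and 19, moving 1 per step.
  step 8: 17 → 16
  step 9: 16 → 15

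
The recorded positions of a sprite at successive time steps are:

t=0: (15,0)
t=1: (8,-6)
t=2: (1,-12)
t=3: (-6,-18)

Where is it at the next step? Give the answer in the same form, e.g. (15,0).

Constant displacement of (-7,-6) per step.
step 4: (-6,-18) + (-7,-6) → (-13,-24)

(-13,-24)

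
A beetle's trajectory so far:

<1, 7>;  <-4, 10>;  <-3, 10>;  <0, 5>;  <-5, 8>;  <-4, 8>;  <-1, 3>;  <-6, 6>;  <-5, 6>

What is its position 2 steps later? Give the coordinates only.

<-7, 4>

The moves between consecutive positions are <-5, +3>, <+1, +0>, <+3, -5>, <-5, +3>, <+1, +0>, <+3, -5>, <-5, +3>, <+1, +0>; they repeat the 3-cycle [<-5, +3>, <+1, +0>, <+3, -5>].
step 9: apply <+3, -5> → <-2, 1>
step 10: apply <-5, +3> → <-7, 4>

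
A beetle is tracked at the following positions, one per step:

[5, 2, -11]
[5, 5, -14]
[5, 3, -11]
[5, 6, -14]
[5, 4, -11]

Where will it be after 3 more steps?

Differencing gives [+0, +3, -3], [+0, -2, +3], [+0, +3, -3], [+0, -2, +3]. This is the pattern [+0, +3, -3], [+0, -2, +3] repeated.
step 5: apply [+0, +3, -3] → [5, 7, -14]
step 6: apply [+0, -2, +3] → [5, 5, -11]
step 7: apply [+0, +3, -3] → [5, 8, -14]

[5, 8, -14]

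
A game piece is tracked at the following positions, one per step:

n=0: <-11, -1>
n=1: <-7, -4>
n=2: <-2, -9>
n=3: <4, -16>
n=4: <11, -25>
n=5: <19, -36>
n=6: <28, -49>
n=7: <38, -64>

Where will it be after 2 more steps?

Successive displacements: <+4, -3>, <+5, -5>, <+6, -7>, <+7, -9>, <+8, -11>, <+9, -13>, <+10, -15> — each changes by <+1, -2>.
step 8: <38, -64> + <+11, -17> → <49, -81>
step 9: <49, -81> + <+12, -19> → <61, -100>

<61, -100>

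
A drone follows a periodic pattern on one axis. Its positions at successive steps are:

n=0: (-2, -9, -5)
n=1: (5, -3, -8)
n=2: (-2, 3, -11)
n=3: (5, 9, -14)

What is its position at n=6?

First: cycles through -2, 5 every 2 steps. Step 6 lands at position 0 of the cycle → -2.
Second: linear, +6 per step → 27 at step 6.
Third: linear, -3 per step → -23 at step 6.

(-2, 27, -23)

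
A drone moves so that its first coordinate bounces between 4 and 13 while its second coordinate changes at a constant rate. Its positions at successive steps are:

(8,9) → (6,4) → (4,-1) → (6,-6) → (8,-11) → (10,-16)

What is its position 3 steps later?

The first coordinate travels 2 per step and bounces off the walls at 4 and 13.
  step 6: 10 → 12
  step 7: 12 → 12
  step 8: 12 → 10
The second coordinate changes by -5 each step: at step 8 it is -31.

(10,-31)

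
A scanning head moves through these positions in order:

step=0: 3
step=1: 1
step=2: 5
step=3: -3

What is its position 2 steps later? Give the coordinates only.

Step-to-step displacements: -2, +4, -8; each is -2× the previous.
step 4: -3 + 16 → 13
step 5: 13 − 32 → -19

-19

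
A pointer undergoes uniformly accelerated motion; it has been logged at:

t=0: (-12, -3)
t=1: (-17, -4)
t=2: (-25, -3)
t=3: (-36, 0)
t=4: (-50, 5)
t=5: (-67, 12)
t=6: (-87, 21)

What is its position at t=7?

(-110, 32)

Taking differences between consecutive positions: (-5, -1), (-8, +1), (-11, +3), (-14, +5), (-17, +7), (-20, +9). These grow by (-3, +2) each step.
step 7: (-87, 21) + (-23, +11) → (-110, 32)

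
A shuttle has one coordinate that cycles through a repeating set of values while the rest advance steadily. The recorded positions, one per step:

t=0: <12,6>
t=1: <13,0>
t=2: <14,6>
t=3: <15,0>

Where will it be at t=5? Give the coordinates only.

<17,0>

The first coordinate changes by +1 each step, so at step 5 it is 12 + 5·(1) = 17.
The second coordinate repeats the cycle [6, 0] with period 2; step 5 mod 2 = 1, giving 0.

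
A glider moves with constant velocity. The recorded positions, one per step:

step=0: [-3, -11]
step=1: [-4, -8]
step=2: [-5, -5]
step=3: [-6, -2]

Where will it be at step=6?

Constant displacement of [-1, +3] per step.
step 4: [-6, -2] + [-1, +3] → [-7, 1]
step 5: [-7, 1] + [-1, +3] → [-8, 4]
step 6: [-8, 4] + [-1, +3] → [-9, 7]

[-9, 7]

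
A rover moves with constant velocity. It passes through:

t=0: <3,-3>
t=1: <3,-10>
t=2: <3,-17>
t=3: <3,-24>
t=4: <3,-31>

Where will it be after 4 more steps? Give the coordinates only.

<3,-59>

The position changes by <+0,-7> every step.
step 5: <3,-31> + <+0,-7> → <3,-38>
step 6: <3,-38> + <+0,-7> → <3,-45>
step 7: <3,-45> + <+0,-7> → <3,-52>
step 8: <3,-52> + <+0,-7> → <3,-59>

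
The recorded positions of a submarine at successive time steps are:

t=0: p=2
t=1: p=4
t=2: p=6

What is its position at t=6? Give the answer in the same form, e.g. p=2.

Constant displacement of +2 per step.
step 3: 6 + 2 → p=8
step 4: 8 + 2 → p=10
step 5: 10 + 2 → p=12
step 6: 12 + 2 → p=14

p=14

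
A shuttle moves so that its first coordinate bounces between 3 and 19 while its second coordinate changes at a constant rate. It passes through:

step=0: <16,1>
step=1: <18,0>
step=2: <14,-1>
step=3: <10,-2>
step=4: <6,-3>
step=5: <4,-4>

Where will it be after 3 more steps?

<16,-7>

The first coordinate travels 4 per step and bounces off the walls at 3 and 19.
  step 6: 4 → 8
  step 7: 8 → 12
  step 8: 12 → 16
The second coordinate changes by -1 each step: at step 8 it is -7.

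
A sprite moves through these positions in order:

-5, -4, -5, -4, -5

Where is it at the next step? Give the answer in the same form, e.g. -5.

-4

The jumps are +1, -1, +1, -1 — a geometric progression with ratio -1.
step 5: -5 + 1 → -4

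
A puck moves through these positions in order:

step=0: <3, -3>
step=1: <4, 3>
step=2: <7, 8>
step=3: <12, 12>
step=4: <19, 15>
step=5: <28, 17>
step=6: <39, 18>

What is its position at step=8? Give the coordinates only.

First differences are <+1, +6>, <+3, +5>, <+5, +4>, <+7, +3>, <+9, +2>, <+11, +1>; their common second difference is <+2, -1> (constant acceleration).
step 7: <39, 18> + <+13, +0> → <52, 18>
step 8: <52, 18> + <+15, -1> → <67, 17>

<67, 17>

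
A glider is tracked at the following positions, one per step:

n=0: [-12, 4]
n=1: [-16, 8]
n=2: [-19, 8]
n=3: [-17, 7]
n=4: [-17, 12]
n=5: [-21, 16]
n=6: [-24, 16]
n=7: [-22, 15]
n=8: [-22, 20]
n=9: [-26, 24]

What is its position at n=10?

[-29, 24]

The moves between consecutive positions are [-4, +4], [-3, +0], [+2, -1], [+0, +5], [-4, +4], [-3, +0], [+2, -1], [+0, +5], [-4, +4]; they repeat the 4-cycle [[-4, +4], [-3, +0], [+2, -1], [+0, +5]].
step 10: apply [-3, +0] → [-29, 24]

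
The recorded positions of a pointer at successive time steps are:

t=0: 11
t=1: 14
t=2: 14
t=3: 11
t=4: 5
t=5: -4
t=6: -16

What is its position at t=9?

-70

First differences are +3, +0, -3, -6, -9, -12; their common second difference is -3 (constant acceleration).
step 7: -16 − 15 → -31
step 8: -31 − 18 → -49
step 9: -49 − 21 → -70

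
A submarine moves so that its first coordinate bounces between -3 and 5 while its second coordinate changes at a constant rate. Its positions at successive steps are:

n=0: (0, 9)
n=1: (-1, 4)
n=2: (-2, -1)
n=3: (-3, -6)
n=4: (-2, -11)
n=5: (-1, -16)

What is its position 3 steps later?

The first coordinate reflects between -3 and 5, moving 1 per step.
  step 6: -1 → 0
  step 7: 0 → 1
  step 8: 1 → 2
The second coordinate changes by -5 each step: at step 8 it is -31.

(2, -31)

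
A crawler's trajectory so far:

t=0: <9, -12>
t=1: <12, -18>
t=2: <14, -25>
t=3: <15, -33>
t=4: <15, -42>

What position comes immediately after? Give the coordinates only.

<14, -52>

Taking differences between consecutive positions: <+3, -6>, <+2, -7>, <+1, -8>, <+0, -9>. These grow by <-1, -1> each step.
step 5: <15, -42> + <-1, -10> → <14, -52>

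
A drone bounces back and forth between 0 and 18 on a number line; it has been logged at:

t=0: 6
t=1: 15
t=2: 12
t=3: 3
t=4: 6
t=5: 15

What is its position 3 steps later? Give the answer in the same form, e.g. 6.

6

The value travels 9 per step and bounces off the walls at 0 and 18.
  step 6: 15 → 12
  step 7: 12 → 3
  step 8: 3 → 6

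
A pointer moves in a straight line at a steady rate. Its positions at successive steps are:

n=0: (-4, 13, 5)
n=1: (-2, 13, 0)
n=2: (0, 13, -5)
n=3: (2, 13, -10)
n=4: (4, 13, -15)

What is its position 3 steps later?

The position changes by (+2, +0, -5) every step.
step 5: (4, 13, -15) + (+2, +0, -5) → (6, 13, -20)
step 6: (6, 13, -20) + (+2, +0, -5) → (8, 13, -25)
step 7: (8, 13, -25) + (+2, +0, -5) → (10, 13, -30)

(10, 13, -30)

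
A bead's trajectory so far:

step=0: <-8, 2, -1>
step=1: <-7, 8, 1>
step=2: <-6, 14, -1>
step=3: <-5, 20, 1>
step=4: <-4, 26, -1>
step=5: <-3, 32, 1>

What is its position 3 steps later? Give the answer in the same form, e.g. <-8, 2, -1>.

The first coordinate changes by +1 each step, so at step 8 it is -8 + 8·(1) = 0.
The second coordinate changes by +6 each step, so at step 8 it is 2 + 8·(6) = 50.
The third coordinate repeats the cycle [-1, 1] with period 2; step 8 mod 2 = 0, giving -1.

<0, 50, -1>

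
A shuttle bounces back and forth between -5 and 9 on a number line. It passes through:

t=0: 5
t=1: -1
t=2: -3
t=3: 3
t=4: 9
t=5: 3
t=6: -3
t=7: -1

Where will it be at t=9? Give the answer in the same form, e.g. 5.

The value travels 6 per step and bounces off the walls at -5 and 9.
  step 8: -1 → 5
  step 9: 5 → 7

7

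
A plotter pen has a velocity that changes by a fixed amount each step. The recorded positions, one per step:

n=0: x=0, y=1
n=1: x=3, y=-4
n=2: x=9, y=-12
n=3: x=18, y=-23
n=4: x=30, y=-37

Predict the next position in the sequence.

x=45, y=-54

Taking differences between consecutive positions: (+3,-5), (+6,-8), (+9,-11), (+12,-14). These grow by (+3,-3) each step.
step 5: x=30, y=-37 + (+15,-17) → x=45, y=-54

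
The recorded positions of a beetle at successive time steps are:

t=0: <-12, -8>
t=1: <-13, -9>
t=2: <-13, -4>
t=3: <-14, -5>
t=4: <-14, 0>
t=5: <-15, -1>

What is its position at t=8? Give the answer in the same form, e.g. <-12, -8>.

<-16, 8>

The moves between consecutive positions are <-1, -1>, <+0, +5>, <-1, -1>, <+0, +5>, <-1, -1>; they repeat the 2-cycle [<-1, -1>, <+0, +5>].
step 6: apply <+0, +5> → <-15, 4>
step 7: apply <-1, -1> → <-16, 3>
step 8: apply <+0, +5> → <-16, 8>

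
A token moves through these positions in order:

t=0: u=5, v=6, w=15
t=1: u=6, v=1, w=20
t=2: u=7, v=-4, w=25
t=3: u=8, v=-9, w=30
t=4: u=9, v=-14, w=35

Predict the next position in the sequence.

Each step adds (+1, -5, +5) to the position.
step 5: u=9, v=-14, w=35 + (+1, -5, +5) → u=10, v=-19, w=40

u=10, v=-19, w=40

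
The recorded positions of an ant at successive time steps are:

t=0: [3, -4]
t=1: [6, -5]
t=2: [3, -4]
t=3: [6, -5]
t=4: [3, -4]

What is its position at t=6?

Step-to-step displacements: [+3, -1], [-3, +1], [+3, -1], [-3, +1]; each is -1× the previous.
step 5: [3, -4] + [+3, -1] → [6, -5]
step 6: [6, -5] + [-3, +1] → [3, -4]

[3, -4]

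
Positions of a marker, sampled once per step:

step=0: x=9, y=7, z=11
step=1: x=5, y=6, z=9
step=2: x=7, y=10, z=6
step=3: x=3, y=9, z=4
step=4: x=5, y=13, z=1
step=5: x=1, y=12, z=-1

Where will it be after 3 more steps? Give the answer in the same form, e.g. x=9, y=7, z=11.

Step-to-step displacements: (-4, -1, -2), (+2, +4, -3), (-4, -1, -2), (+2, +4, -3), (-4, -1, -2) — a repeating cycle of length 2.
step 6: apply (+2, +4, -3) → x=3, y=16, z=-4
step 7: apply (-4, -1, -2) → x=-1, y=15, z=-6
step 8: apply (+2, +4, -3) → x=1, y=19, z=-9

x=1, y=19, z=-9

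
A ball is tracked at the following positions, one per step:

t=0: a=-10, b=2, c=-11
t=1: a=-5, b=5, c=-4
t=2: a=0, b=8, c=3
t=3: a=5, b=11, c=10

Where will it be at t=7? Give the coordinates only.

Each step adds (+5, +3, +7) to the position.
step 4: a=5, b=11, c=10 + (+5, +3, +7) → a=10, b=14, c=17
step 5: a=10, b=14, c=17 + (+5, +3, +7) → a=15, b=17, c=24
step 6: a=15, b=17, c=24 + (+5, +3, +7) → a=20, b=20, c=31
step 7: a=20, b=20, c=31 + (+5, +3, +7) → a=25, b=23, c=38

a=25, b=23, c=38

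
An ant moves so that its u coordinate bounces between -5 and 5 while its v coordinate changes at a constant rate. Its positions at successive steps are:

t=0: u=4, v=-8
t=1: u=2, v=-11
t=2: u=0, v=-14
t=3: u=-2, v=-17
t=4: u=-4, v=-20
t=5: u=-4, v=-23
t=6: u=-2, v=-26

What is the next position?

u=0, v=-29

The u coordinate travels 2 per step and bounces off the walls at -5 and 5.
  step 7: -2 → 0
The v coordinate changes by -3 each step: at step 7 it is -29.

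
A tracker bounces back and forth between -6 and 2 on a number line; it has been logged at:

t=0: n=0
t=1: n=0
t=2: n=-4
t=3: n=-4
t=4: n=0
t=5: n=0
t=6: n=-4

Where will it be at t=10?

n=-4

The value travels 4 per step and bounces off the walls at -6 and 2.
  step 7: -4 → -4
  step 8: -4 → 0
  step 9: 0 → 0
  step 10: 0 → -4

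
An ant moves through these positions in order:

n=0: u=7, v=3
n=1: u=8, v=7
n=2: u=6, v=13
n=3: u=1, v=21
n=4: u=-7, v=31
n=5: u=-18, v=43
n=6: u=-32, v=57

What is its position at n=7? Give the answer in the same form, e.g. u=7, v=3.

Successive displacements: (+1, +4), (-2, +6), (-5, +8), (-8, +10), (-11, +12), (-14, +14) — each changes by (-3, +2).
step 7: u=-32, v=57 + (-17, +16) → u=-49, v=73

u=-49, v=73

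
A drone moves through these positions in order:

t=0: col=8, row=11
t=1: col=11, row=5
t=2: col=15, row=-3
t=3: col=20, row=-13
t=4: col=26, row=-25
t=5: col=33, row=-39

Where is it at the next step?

col=41, row=-55

Taking differences between consecutive positions: (+3, -6), (+4, -8), (+5, -10), (+6, -12), (+7, -14). These grow by (+1, -2) each step.
step 6: col=33, row=-39 + (+8, -16) → col=41, row=-55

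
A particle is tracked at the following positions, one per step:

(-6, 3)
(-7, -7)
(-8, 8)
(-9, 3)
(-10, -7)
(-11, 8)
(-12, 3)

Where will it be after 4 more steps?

(-16, -7)

First: linear, -1 per step → -16 at step 10.
Second: cycles through 3, -7, 8 every 3 steps. Step 10 lands at position 1 of the cycle → -7.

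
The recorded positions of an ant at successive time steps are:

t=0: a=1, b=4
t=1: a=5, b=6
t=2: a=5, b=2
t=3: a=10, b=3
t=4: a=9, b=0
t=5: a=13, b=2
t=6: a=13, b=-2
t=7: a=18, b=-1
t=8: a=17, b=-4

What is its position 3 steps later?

The moves between consecutive positions are (+4,+2), (+0,-4), (+5,+1), (-1,-3), (+4,+2), (+0,-4), (+5,+1), (-1,-3); they repeat the 4-cycle [(+4,+2), (+0,-4), (+5,+1), (-1,-3)].
step 9: apply (+4,+2) → a=21, b=-2
step 10: apply (+0,-4) → a=21, b=-6
step 11: apply (+5,+1) → a=26, b=-5

a=26, b=-5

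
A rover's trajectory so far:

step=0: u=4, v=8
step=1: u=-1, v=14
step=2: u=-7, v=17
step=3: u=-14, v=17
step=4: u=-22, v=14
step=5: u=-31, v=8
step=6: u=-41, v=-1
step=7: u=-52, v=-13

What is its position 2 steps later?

First differences are (-5,+6), (-6,+3), (-7,+0), (-8,-3), (-9,-6), (-10,-9), (-11,-12); their common second difference is (-1,-3) (constant acceleration).
step 8: u=-52, v=-13 + (-12,-15) → u=-64, v=-28
step 9: u=-64, v=-28 + (-13,-18) → u=-77, v=-46

u=-77, v=-46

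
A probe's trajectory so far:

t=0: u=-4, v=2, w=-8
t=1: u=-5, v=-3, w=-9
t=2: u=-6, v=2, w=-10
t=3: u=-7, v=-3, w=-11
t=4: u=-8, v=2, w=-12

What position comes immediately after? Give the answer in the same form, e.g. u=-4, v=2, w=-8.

U: linear, -1 per step → -9 at step 5.
V: cycles through 2, -3 every 2 steps. Step 5 lands at position 1 of the cycle → -3.
W: linear, -1 per step → -13 at step 5.

u=-9, v=-3, w=-13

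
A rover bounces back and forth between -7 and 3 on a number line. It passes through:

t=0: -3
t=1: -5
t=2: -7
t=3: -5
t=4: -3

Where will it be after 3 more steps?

The value travels 2 per step and bounces off the walls at -7 and 3.
  step 5: -3 → -1
  step 6: -1 → 1
  step 7: 1 → 3

3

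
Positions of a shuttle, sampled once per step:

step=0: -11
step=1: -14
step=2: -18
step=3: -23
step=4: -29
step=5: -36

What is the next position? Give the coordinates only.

-44

Successive displacements: -3, -4, -5, -6, -7 — each changes by -1.
step 6: -36 − 8 → -44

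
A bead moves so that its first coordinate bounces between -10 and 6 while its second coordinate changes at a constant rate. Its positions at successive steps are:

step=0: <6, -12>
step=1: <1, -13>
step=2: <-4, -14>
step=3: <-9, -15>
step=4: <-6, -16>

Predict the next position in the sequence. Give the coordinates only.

The first coordinate travels 5 per step and bounces off the walls at -10 and 6.
  step 5: -6 → -1
The second coordinate changes by -1 each step: at step 5 it is -17.

<-1, -17>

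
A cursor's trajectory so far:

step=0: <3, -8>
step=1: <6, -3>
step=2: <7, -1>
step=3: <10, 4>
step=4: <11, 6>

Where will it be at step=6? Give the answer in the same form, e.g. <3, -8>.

The moves between consecutive positions are <+3, +5>, <+1, +2>, <+3, +5>, <+1, +2>; they repeat the 2-cycle [<+3, +5>, <+1, +2>].
step 5: apply <+3, +5> → <14, 11>
step 6: apply <+1, +2> → <15, 13>

<15, 13>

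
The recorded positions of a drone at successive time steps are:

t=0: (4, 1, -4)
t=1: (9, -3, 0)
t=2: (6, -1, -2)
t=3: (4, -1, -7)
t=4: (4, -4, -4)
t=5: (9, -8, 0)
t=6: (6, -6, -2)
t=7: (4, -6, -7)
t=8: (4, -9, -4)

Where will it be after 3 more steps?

The moves between consecutive positions are (+5, -4, +4), (-3, +2, -2), (-2, +0, -5), (+0, -3, +3), (+5, -4, +4), (-3, +2, -2), (-2, +0, -5), (+0, -3, +3); they repeat the 4-cycle [(+5, -4, +4), (-3, +2, -2), (-2, +0, -5), (+0, -3, +3)].
step 9: apply (+5, -4, +4) → (9, -13, 0)
step 10: apply (-3, +2, -2) → (6, -11, -2)
step 11: apply (-2, +0, -5) → (4, -11, -7)

(4, -11, -7)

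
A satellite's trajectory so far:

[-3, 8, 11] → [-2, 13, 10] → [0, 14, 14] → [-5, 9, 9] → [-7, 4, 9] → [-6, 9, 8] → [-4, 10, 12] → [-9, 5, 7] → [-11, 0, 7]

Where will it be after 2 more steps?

[-8, 6, 10]

Step-to-step displacements: [+1, +5, -1], [+2, +1, +4], [-5, -5, -5], [-2, -5, +0], [+1, +5, -1], [+2, +1, +4], [-5, -5, -5], [-2, -5, +0] — a repeating cycle of length 4.
step 9: apply [+1, +5, -1] → [-10, 5, 6]
step 10: apply [+2, +1, +4] → [-8, 6, 10]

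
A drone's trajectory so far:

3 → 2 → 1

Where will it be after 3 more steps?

The position changes by -1 every step.
step 3: 1 − 1 → 0
step 4: 0 − 1 → -1
step 5: -1 − 1 → -2

-2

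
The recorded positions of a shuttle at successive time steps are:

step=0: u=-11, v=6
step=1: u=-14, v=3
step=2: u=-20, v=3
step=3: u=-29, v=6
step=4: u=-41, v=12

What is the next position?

u=-56, v=21

Successive displacements: (-3,-3), (-6,+0), (-9,+3), (-12,+6) — each changes by (-3,+3).
step 5: u=-41, v=12 + (-15,+9) → u=-56, v=21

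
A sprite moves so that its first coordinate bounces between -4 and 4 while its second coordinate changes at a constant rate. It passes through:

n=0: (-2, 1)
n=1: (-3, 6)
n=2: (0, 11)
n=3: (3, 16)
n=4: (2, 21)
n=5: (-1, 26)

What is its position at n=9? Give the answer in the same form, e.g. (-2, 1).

(3, 46)

The first coordinate reflects between -4 and 4, moving 3 per step.
  step 6: -1 → -4
  step 7: -4 → -1
  step 8: -1 → 2
  step 9: 2 → 3
The second coordinate changes by +5 each step: at step 9 it is 46.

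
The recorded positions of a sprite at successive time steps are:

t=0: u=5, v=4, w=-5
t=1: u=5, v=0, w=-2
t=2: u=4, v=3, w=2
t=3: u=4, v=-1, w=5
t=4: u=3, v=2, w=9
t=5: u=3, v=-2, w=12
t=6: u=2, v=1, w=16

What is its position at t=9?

u=1, v=-4, w=26

The moves between consecutive positions are (+0,-4,+3), (-1,+3,+4), (+0,-4,+3), (-1,+3,+4), (+0,-4,+3), (-1,+3,+4); they repeat the 2-cycle [(+0,-4,+3), (-1,+3,+4)].
step 7: apply (+0,-4,+3) → u=2, v=-3, w=19
step 8: apply (-1,+3,+4) → u=1, v=0, w=23
step 9: apply (+0,-4,+3) → u=1, v=-4, w=26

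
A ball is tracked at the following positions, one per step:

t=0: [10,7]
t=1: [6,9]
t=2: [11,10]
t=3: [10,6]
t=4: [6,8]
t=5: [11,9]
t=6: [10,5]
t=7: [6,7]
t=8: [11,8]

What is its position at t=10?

[6,6]

Differencing gives [-4,+2], [+5,+1], [-1,-4], [-4,+2], [+5,+1], [-1,-4], [-4,+2], [+5,+1]. This is the pattern [-4,+2], [+5,+1], [-1,-4] repeated.
step 9: apply [-1,-4] → [10,4]
step 10: apply [-4,+2] → [6,6]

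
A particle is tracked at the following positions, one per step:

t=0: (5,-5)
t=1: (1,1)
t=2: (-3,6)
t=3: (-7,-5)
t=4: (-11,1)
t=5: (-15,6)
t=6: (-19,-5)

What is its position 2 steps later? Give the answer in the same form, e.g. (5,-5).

(-27,6)

First: linear, -4 per step → -27 at step 8.
Second: cycles through -5, 1, 6 every 3 steps. Step 8 lands at position 2 of the cycle → 6.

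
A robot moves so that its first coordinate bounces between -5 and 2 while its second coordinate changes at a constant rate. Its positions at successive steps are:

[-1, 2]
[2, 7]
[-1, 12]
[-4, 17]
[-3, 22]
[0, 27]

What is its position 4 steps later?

The first coordinate reflects between -5 and 2, moving 3 per step.
  step 6: 0 → 1
  step 7: 1 → -2
  step 8: -2 → -5
  step 9: -5 → -2
The second coordinate changes by +5 each step: at step 9 it is 47.

[-2, 47]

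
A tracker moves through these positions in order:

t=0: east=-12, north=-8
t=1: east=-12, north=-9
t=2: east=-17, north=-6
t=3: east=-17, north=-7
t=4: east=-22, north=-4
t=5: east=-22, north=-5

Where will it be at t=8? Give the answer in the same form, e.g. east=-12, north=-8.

east=-32, north=0

Differencing gives (+0, -1), (-5, +3), (+0, -1), (-5, +3), (+0, -1). This is the pattern (+0, -1), (-5, +3) repeated.
step 6: apply (-5, +3) → east=-27, north=-2
step 7: apply (+0, -1) → east=-27, north=-3
step 8: apply (-5, +3) → east=-32, north=0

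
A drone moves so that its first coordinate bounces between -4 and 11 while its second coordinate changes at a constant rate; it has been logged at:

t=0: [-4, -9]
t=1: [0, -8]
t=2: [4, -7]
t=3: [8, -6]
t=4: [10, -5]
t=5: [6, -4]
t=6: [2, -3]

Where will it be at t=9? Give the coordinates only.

[2, 0]

The first coordinate reflects between -4 and 11, moving 4 per step.
  step 7: 2 → -2
  step 8: -2 → -2
  step 9: -2 → 2
The second coordinate changes by +1 each step: at step 9 it is 0.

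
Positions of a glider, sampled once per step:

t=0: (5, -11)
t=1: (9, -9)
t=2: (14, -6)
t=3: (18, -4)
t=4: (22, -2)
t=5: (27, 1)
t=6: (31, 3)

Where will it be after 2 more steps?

The moves between consecutive positions are (+4, +2), (+5, +3), (+4, +2), (+4, +2), (+5, +3), (+4, +2); they repeat the 3-cycle [(+4, +2), (+5, +3), (+4, +2)].
step 7: apply (+4, +2) → (35, 5)
step 8: apply (+5, +3) → (40, 8)

(40, 8)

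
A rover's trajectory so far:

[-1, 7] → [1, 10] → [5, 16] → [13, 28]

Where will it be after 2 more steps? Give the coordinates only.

Consecutive displacements [+2, +3], [+4, +6], [+8, +12] scale by a factor of 2 each step.
step 4: [13, 28] + [+16, +24] → [29, 52]
step 5: [29, 52] + [+32, +48] → [61, 100]

[61, 100]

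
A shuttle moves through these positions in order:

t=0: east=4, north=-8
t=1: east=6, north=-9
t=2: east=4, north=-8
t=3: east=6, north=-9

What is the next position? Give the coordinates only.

Step-to-step displacements: (+2, -1), (-2, +1), (+2, -1); each is -1× the previous.
step 4: east=6, north=-9 + (-2, +1) → east=4, north=-8

east=4, north=-8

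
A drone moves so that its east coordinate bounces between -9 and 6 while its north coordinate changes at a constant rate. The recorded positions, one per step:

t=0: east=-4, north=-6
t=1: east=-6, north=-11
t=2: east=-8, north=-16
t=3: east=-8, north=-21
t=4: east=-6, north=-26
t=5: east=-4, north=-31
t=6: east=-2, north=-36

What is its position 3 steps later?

The east coordinate reflects between -9 and 6, moving 2 per step.
  step 7: -2 → 0
  step 8: 0 → 2
  step 9: 2 → 4
The north coordinate changes by -5 each step: at step 9 it is -51.

east=4, north=-51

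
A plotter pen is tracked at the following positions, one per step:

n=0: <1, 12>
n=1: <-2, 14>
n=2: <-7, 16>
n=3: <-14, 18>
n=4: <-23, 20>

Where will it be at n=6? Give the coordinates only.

Successive displacements: <-3, +2>, <-5, +2>, <-7, +2>, <-9, +2> — each changes by <-2, +0>.
step 5: <-23, 20> + <-11, +2> → <-34, 22>
step 6: <-34, 22> + <-13, +2> → <-47, 24>

<-47, 24>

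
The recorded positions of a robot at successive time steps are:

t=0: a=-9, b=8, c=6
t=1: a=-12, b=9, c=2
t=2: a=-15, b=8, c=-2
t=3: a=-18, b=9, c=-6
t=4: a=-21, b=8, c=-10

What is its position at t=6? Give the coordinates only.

A: linear, -3 per step → -27 at step 6.
B: cycles through 8, 9 every 2 steps. Step 6 lands at position 0 of the cycle → 8.
C: linear, -4 per step → -18 at step 6.

a=-27, b=8, c=-18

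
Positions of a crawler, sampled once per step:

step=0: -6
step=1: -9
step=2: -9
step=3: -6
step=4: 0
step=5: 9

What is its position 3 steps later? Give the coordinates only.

54

Taking differences between consecutive positions: -3, +0, +3, +6, +9. These grow by +3 each step.
step 6: 9 + 12 → 21
step 7: 21 + 15 → 36
step 8: 36 + 18 → 54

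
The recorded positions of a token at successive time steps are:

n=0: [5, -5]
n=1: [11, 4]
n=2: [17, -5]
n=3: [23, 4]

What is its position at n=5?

[35, 4]

First: linear, +6 per step → 35 at step 5.
Second: cycles through -5, 4 every 2 steps. Step 5 lands at position 1 of the cycle → 4.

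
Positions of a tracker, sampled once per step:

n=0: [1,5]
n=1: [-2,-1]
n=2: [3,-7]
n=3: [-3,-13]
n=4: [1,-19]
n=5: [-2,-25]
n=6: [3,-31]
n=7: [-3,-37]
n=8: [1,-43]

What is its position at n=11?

[-3,-61]

The first coordinate repeats the cycle [1, -2, 3, -3] with period 4; step 11 mod 4 = 3, giving -3.
The second coordinate changes by -6 each step, so at step 11 it is 5 + 11·(-6) = -61.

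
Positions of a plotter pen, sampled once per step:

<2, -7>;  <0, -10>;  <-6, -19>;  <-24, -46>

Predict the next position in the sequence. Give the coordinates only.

<-78, -127>

The jumps are <-2, -3>, <-6, -9>, <-18, -27> — a geometric progression with ratio 3.
step 4: <-24, -46> + <-54, -81> → <-78, -127>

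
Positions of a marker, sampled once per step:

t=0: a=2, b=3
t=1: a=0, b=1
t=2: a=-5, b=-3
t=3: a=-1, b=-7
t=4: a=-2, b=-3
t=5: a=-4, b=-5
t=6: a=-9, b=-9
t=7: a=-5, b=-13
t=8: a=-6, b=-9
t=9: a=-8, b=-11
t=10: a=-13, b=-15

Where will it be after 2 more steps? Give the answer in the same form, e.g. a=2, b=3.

Differencing gives (-2, -2), (-5, -4), (+4, -4), (-1, +4), (-2, -2), (-5, -4), (+4, -4), (-1, +4), (-2, -2), (-5, -4). This is the pattern (-2, -2), (-5, -4), (+4, -4), (-1, +4) repeated.
step 11: apply (+4, -4) → a=-9, b=-19
step 12: apply (-1, +4) → a=-10, b=-15

a=-10, b=-15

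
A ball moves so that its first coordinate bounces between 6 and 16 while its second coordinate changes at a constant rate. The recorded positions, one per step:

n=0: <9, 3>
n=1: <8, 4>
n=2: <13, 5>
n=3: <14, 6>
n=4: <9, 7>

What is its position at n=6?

<13, 9>

The first coordinate travels 5 per step and bounces off the walls at 6 and 16.
  step 5: 9 → 8
  step 6: 8 → 13
The second coordinate changes by +1 each step: at step 6 it is 9.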